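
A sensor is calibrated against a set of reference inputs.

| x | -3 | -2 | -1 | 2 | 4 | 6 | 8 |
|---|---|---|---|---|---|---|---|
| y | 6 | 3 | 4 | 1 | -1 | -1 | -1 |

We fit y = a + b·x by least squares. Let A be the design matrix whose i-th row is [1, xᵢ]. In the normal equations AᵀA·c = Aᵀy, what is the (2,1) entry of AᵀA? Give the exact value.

Row 2 ↔ basis x, column 1 ↔ basis 1, so (AᵀA)_{2,1} = Σᵢ x = (-3)·(1) + (-2)·(1) + (-1)·(1) + (2)·(1) + (4)·(1) + (6)·(1) + (8)·(1) = 14.

14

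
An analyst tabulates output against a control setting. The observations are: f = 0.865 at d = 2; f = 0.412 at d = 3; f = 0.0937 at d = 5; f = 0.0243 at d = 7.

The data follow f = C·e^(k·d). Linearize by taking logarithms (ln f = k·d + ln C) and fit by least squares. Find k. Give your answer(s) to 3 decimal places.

k = -0.716

Taking logs, ln f = k·d + ln C, so regress ln f on d.
Over the data: Σd = 17.0000, Σ(d)² = 87.0000, Σln f = -7.1167, Σd·ln f = -40.8095.
Normal system: [[87.0000, 17.0000]; [17.0000, 4]]·[k, ln C]ᵀ = [-40.8095, -7.1167]ᵀ.
Δ = 87.0000·4 − (17.0000)² = 59.0000; k = (-40.8095·4 − 17.0000·-7.1167)/59.0000 = -0.71617, ln C = (87.0000·-7.1167 − 17.0000·-40.8095)/59.0000 = 1.26456.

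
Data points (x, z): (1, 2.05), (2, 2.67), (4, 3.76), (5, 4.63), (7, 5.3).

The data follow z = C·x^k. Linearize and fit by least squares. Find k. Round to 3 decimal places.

k = 0.500

Taking logs, ln z = k·ln x + ln C, so regress ln z on ln x.
Σln x = 5.6348, Σ(ln x)² = 8.7791, Σln z = 6.2246, Σln x·ln z = 8.2285.
Equations: 8.7791·k + 5.6348·ln C = 8.2285;  5.6348·k + 5·ln C = 6.2246.
Slope k = (n·Σln x·ln z − Σln x·Σln z)/(n·Σ(ln x)² − (Σln x)²) = (5·8.2285 − 5.6348·6.2246)/12.1448 = 0.49966; ln C = (Σln z − k·Σln x)/n = 0.68182.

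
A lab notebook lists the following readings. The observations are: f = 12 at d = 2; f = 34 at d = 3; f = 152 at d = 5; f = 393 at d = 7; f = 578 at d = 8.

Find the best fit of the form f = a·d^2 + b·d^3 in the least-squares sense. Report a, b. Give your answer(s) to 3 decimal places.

Normal-equation sums: Σd^2·d^2 = 7219, Σd^2·d^3 = 52975, Σd^3·d^3 = 396211.
Right-hand side: Σd^2·f = 60403, Σd^3·f = 450749.
Normal equations: [[7219, 52975]; [52975, 396211]]·[a, b]ᵀ = [60403, 450749]ᵀ.
det = 7219·396211 − 52975² = 53896584.
a = (60403·396211 − 52975·450749)/53896584 = 26952379/26948292; b = (7219·450749 − 52975·60403)/53896584 = 27054053/26948292.

a = 1.000, b = 1.004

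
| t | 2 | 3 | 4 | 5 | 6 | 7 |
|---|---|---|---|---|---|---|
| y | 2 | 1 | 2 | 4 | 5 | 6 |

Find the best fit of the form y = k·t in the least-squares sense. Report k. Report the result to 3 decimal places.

k = 0.770

Normal-equation sums: Σt·t = 139.
For Xᵀy: Σt·y = 107.
XᵀX·[k]ᵀ = Xᵀy becomes [[139]]·[k]ᵀ = [107]ᵀ.
Hence k = 107 / 139 ≈ 0.769784.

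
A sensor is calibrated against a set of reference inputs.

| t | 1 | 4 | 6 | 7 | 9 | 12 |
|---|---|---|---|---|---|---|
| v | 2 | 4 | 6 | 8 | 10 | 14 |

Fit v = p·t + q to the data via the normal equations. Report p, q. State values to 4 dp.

AᵀA·[p, q]ᵀ = Aᵀv reads: 327·p + 39·q = 368;  39·p + 6·q = 44.
(Σt·t = 327, Σt = 39, Σ1 = 6, Σt·v = 368, Σv = 44.)
Eliminating q: 6·(row 1) − 39·(row 2) gives 441·p = 6·368 − 39·44 = 492, so p = 164/147.
Then q = (44 − 39·(164/147))/6 = 4/49.

p = 1.1156, q = 0.0816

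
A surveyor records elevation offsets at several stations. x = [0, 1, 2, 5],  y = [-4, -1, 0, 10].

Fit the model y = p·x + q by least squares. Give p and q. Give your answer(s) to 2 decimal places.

The normal equations are: 30·p + 8·q = 49;  8·p + 4·q = 5.
Determinant 30·4 − 8² = 56.
p = (49·4 − 8·5)/56 = 39/14; q = (30·5 − 8·49)/56 = -121/28.

p = 2.79, q = -4.32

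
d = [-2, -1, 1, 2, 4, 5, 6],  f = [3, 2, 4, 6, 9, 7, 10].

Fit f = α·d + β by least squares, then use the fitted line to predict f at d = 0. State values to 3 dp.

f̂ = 3.859

The normal system AᵀA·[α, β]ᵀ = Aᵀf is [[87, 15]; [15, 7]]·[α, β]ᵀ = [139, 41]ᵀ.
Δ = 87·7 − 15² = 384.
α = (139·7 − 15·41)/384 = 179/192; β = (87·41 − 15·139)/384 = 247/64.
At d = 0: f̂ = (179/192)·(0) + (247/64)·(1) = 247/64.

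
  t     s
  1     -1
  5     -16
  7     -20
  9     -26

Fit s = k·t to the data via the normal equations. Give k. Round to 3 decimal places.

k = -2.917

Setting ∂/∂k … = 0 gives: 156·k = -455.
(Σt·t = 156, Σt·s = -455.)
Hence k = -455 / 156 ≈ -2.91667.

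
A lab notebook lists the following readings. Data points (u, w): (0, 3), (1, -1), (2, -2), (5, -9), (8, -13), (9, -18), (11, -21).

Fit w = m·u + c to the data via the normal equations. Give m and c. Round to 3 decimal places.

m = -2.104, c = 2.108

The normal system XᵀX·[m, c]ᵀ = Xᵀw is [[296, 36]; [36, 7]]·[m, c]ᵀ = [-547, -61]ᵀ.
Eliminating c: 7·(row 1) − 36·(row 2) gives 776·m = 7·(-547) − 36·(-61) = -1633, so m = -1633/776.
Then c = ((-61) − 36·(-1633/776))/7 = 409/194.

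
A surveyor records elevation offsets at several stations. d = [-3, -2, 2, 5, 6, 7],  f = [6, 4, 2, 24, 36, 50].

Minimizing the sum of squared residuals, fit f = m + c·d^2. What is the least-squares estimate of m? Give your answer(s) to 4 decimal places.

Sums needed: Σ1 = 6, Σd^2 = 127, Σd^2·d^2 = 4435.
And Σf = 122, Σd^2·f = 4424.
det = 6·4435 − 127² = 10481.
m = (122·4435 − 127·4424)/10481 = -20778/10481; c = (6·4424 − 127·122)/10481 = 11050/10481.

m = -1.9824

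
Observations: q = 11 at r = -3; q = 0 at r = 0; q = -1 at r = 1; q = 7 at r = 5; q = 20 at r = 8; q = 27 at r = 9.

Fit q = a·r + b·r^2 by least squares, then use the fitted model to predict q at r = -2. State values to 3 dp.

With design matrix X, XᵀX = [[180, 1340]; [1340, 11364]] and Xᵀq = [404, 3740]ᵀ.
Determinant 180·11364 − 1340² = 249920.
a = (404·11364 − 1340·3740)/249920 = -6571/3905; b = (180·3740 − 1340·404)/249920 = 412/781.
At r = -2: q̂ = (-6571/3905)·(-2) + (412/781)·(4) = 21382/3905.

q̂ = 5.476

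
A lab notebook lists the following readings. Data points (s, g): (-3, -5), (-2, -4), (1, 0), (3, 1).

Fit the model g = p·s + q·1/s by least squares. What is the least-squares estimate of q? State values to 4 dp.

The normal system AᵀA·[p, q]ᵀ = Aᵀg is [[23, 4]; [4, 53/36]]·[p, q]ᵀ = [26, 4]ᵀ.
det = 23·(53/36) − 4² = 643/36.
p = (26·(53/36) − 4·4)/(643/36) = 802/643; q = (23·4 − 4·26)/(643/36) = -432/643.

q = -0.6719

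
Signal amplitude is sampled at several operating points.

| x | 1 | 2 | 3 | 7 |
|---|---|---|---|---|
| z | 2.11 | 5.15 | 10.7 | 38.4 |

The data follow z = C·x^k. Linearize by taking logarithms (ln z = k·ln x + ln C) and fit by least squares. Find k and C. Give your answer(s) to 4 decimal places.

k = 1.5070, C = 1.9994

Taking logs, ln z = k·ln x + ln C, so regress ln z on ln x.
Σln x = 3.7377, Σ(ln x)² = 5.4740, Σln z = 8.4040, Σln x·ln z = 10.8388.
Equations: 5.4740·k + 3.7377·ln C = 10.8388;  3.7377·k + 4·ln C = 8.4040.
Solving (det = 7.9257): k = 1.50700, ln C = 0.69283, so C = exp(0.69283) = 1.99937.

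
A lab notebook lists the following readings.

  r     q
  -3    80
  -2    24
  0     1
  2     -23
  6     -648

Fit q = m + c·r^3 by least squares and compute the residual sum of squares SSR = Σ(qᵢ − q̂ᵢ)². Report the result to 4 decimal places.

SSR = 2.7998

The normal equations are: 5·m + 189·c = -566;  189·m + 47513·c = -142504.
Δ = 5·47513 − 189² = 201844.
m = ((-566)·47513 − 189·(-142504))/201844 = 20449/100922; c = (5·(-142504) − 189·(-566))/201844 = -302773/100922.
Residuals: -60780/50461, -20505/100922, 80473/100922, 80529/100922, -18937/100922; SSR = 141281/50461.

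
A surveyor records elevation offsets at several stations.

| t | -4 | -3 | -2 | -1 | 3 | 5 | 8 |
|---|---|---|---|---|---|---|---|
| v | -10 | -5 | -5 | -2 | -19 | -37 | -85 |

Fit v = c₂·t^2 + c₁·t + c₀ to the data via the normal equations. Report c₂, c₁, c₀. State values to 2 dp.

Sums needed: Σt^2·t^2 = 5156, Σt^2·t = 564, Σt^2 = 128, Σt·t = 128, Σt = 6, Σ1 = 7.
Right-hand side: Σt^2·v = -6763, Σt·v = -855, Σv = -163.
So AᵀA·[c₂, c₁, c₀]ᵀ = Aᵀv: [[5156, 564, 128]; [564, 128, 6]; [128, 6, 7]]·[c₂, c₁, c₀]ᵀ = [-6763, -855, -163]ᵀ.
Row-reducing yields c₂ = -24457/24416, c₁ = -258591/122080, c₀ = -192501/61040.

c₂ = -1.00, c₁ = -2.12, c₀ = -3.15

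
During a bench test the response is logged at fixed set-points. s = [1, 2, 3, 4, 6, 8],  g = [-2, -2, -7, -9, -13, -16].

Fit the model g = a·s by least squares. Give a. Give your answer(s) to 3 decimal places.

a = -2.069

From the data, Σs·s = 130.
And Σs·g = -269.
Normal equations: [[130]]·[a]ᵀ = [-269]ᵀ.
a = (-269)/130 = -2.06923.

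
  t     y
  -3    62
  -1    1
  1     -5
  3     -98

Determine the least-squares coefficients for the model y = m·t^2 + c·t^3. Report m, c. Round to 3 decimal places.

m = -2.000, c = -2.963

The normal equations are: 164·m + 0·c = -328;  0·m + 1460·c = -4326.
Determinant 164·1460 − 0² = 239440.
m = ((-328)·1460 − 0·(-4326))/239440 = -2; c = (164·(-4326) − 0·(-328))/239440 = -2163/730.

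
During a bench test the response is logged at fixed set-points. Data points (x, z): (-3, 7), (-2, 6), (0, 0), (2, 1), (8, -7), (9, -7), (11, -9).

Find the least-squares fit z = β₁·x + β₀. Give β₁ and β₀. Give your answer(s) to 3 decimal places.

MᵀM·[β₁, β₀]ᵀ = Mᵀz reads: 283·β₁ + 25·β₀ = -249;  25·β₁ + 7·β₀ = -9.
Eliminating β₀: 7·(row 1) − 25·(row 2) gives 1356·β₁ = 7·(-249) − 25·(-9) = -1518, so β₁ = -253/226.
Then β₀ = ((-9) − 25·(-253/226))/7 = 613/226.

β₁ = -1.119, β₀ = 2.712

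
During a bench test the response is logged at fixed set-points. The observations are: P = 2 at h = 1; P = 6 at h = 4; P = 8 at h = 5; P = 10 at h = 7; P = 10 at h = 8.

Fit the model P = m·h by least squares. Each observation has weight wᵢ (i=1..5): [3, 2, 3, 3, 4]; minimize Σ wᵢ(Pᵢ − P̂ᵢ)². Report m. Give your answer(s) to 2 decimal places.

The normal equations are: 513·m = 704.
(Σwᵢ·h·h = 513, Σwᵢ·h·P = 704.)
Hence m = 704 / 513 ≈ 1.37232.

m = 1.37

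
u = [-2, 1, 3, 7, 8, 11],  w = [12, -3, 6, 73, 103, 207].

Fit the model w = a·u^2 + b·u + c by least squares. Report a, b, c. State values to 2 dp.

a = 2.02, b = -3.20, c = -2.34

Normal-equation sums: Σu^2·u^2 = 21236, Σu^2·u = 2206, Σu^2 = 248, Σu·u = 248, Σu = 28, Σ1 = 6.
And Σu^2·w = 35315, Σu·w = 3603, Σw = 398.
Normal equations: [[21236, 2206, 248]; [2206, 248, 28]; [248, 28, 6]]·[a, b, c]ᵀ = [35315, 3603, 398]ᵀ.
Inverting the 3×3 Gram matrix, [a, b, c]ᵀ = [52199/25806, -82591/25806, -10056/4301]ᵀ.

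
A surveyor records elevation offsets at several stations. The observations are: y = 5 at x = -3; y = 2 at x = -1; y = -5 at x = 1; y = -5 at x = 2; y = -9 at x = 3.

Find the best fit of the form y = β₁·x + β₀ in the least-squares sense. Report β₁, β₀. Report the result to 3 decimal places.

The normal system AᵀA·[β₁, β₀]ᵀ = Aᵀy is [[24, 2]; [2, 5]]·[β₁, β₀]ᵀ = [-59, -12]ᵀ.
Δ = 24·5 − 2² = 116.
β₁ = ((-59)·5 − 2·(-12))/116 = -271/116; β₀ = (24·(-12) − 2·(-59))/116 = -85/58.

β₁ = -2.336, β₀ = -1.466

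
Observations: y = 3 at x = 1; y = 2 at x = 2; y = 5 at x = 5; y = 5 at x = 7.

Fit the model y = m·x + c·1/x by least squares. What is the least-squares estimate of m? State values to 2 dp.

m = 0.74

AᵀA·[m, c]ᵀ = Aᵀy reads: 79·m + 4·c = 67;  4·m + (6421/4900)·c = 40/7.
(Σx·x = 79, Σx·1/x = 4, Σ1/x·1/x = 6421/4900, Σx·y = 67, Σ1/x·y = 40/7.)
Δ = 79·(6421/4900) − 4² = 428859/4900.
m = (67·(6421/4900) − 4·(40/7))/(428859/4900) = 106069/142953; c = (79·(40/7) − 4·67)/(428859/4900) = 299600/142953.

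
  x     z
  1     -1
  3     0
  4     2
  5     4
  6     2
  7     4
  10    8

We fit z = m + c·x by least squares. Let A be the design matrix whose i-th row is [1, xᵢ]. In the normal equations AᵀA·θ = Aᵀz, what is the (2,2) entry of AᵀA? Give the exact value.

Row 2 ↔ basis x, column 2 ↔ basis x, so (AᵀA)_{2,2} = Σᵢ (x)·(x) = (1)·(1) + (3)·(3) + (4)·(4) + (5)·(5) + (6)·(6) + (7)·(7) + (10)·(10) = 236.

236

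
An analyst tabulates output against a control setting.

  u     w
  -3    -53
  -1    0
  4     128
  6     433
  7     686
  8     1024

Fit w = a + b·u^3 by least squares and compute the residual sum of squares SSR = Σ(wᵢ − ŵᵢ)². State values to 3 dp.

SSR = 1.996

Sums needed: Σ1 = 6, Σu^3 = 1107, Σu^3·u^3 = 431275.
Moment sums: Σw = 2218, Σu^3·w = 862737.
XᵀX·[a, b]ᵀ = Xᵀw becomes [[6, 1107]; [1107, 431275]]·[a, b]ᵀ = [2218, 862737]ᵀ.
Eliminating b: 431275·(row 1) − 1107·(row 2) gives 1362201·a = 431275·2218 − 1107·862737 = 1518091, so a = 1518091/1362201.
Then b = (862737 − 1107·(1518091/1362201))/431275 = 907032/454067.
Residuals: -5216/28983, 1203005/1362201, -1306507/1362201, 558206/1362201, -384133/1362201, 174581/1362201; SSR = 2719064/1362201.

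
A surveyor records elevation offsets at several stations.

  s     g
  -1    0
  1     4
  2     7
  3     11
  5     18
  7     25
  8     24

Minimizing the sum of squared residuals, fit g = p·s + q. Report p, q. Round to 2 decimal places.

The normal system MᵀM·[p, q]ᵀ = Mᵀg is [[153, 25]; [25, 7]]·[p, q]ᵀ = [508, 89]ᵀ.
Eliminating q: 7·(row 1) − 25·(row 2) gives 446·p = 7·508 − 25·89 = 1331, so p = 1331/446.
Then q = (89 − 25·(1331/446))/7 = 917/446.

p = 2.98, q = 2.06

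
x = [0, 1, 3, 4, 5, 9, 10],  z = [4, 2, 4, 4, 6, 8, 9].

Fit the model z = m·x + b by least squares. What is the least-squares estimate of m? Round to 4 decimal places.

m = 0.6167

The normal system AᵀA·[m, b]ᵀ = Aᵀz is [[232, 32]; [32, 7]]·[m, b]ᵀ = [222, 37]ᵀ.
Eliminating b: 7·(row 1) − 32·(row 2) gives 600·m = 7·222 − 32·37 = 370, so m = 37/60.
Then b = (37 − 32·(37/60))/7 = 37/15.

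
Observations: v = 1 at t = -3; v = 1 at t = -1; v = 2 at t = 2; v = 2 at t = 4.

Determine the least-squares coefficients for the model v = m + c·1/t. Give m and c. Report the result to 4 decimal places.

m = 1.6135, c = 0.7782

Entries of MᵀM: Σ1 = 4, Σ1/t = -7/12, Σ1/t·1/t = 205/144.
For Mᵀv: Σv = 6, Σ1/t·v = 1/6.
Determinant 4·(205/144) − (-7/12)² = 257/48.
m = (6·(205/144) − (-7/12)·(1/6))/(257/48) = 1244/771; c = (4·(1/6) − (-7/12)·6)/(257/48) = 200/257.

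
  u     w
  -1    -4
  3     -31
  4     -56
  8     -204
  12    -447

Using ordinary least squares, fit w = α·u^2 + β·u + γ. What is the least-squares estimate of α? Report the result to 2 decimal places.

The normal equations are: 25170·α + 2330·β + 234·γ = -78603;  2330·α + 234·β + 26·γ = -7309;  234·α + 26·β + 5·γ = -742.
Solving the 3×3 system (Gaussian elimination) gives α = -617349/207004, β = -273837/207004, γ = -14411/7393.

α = -2.98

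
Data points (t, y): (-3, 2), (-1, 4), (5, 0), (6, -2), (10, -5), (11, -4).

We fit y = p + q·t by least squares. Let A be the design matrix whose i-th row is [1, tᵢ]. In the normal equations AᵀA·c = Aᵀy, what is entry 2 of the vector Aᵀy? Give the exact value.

Entry 2 ↔ basis t, so (Aᵀy)_{2} = Σᵢ (t)·yᵢ = (-3)·(2) + (-1)·(4) + (5)·(0) + (6)·(-2) + (10)·(-5) + (11)·(-4) = -116.

-116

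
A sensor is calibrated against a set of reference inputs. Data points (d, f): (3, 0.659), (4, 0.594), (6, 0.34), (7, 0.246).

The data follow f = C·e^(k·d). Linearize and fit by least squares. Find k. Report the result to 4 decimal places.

k = -0.2529

Let Y = ln f. Fitting Y = k·d + ln C by least squares:
Σd = 20.0000, Σ(d)² = 110.0000, Σln f = -3.4191, Σd·ln f = -19.6244.
Normal system: [[110.0000, 20.0000]; [20.0000, 4]]·[k, ln C]ᵀ = [-19.6244, -3.4191]ᵀ.
Solving (det = 40.0000): k = -0.25287, ln C = 0.40957.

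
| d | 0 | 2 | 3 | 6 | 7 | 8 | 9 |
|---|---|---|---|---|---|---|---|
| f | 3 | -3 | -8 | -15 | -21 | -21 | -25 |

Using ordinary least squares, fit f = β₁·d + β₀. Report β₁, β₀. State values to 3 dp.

β₁ = -3.088, β₀ = 2.584

The normal equations are: 243·β₁ + 35·β₀ = -660;  35·β₁ + 7·β₀ = -90.
(Σd·d = 243, Σd = 35, Σ1 = 7, Σd·f = -660, Σf = -90.)
det = 243·7 − 35² = 476.
β₁ = ((-660)·7 − 35·(-90))/476 = -105/34; β₀ = (243·(-90) − 35·(-660))/476 = 615/238.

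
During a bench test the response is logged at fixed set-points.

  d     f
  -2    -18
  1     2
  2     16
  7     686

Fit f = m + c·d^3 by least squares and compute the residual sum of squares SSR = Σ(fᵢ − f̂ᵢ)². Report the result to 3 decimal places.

SSR = 2.599

The normal equations are: 4·m + 344·c = 686;  344·m + 117778·c = 235572.
Eliminating c: 117778·(row 1) − 344·(row 2) gives 352776·m = 117778·686 − 344·235572 = -241060, so m = -60265/88194.
Then c = (235572 − 344·(-60265/88194))/117778 = 88288/44097.
Residuals: -114619/88194, 60077/88194, 19587/29398, -4219/88194; SSR = 114619/44097.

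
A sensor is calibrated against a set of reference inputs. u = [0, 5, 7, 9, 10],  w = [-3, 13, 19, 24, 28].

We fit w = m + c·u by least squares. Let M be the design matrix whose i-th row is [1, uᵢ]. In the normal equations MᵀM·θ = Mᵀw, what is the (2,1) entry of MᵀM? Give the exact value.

31

Row 2 ↔ basis u, column 1 ↔ basis 1, so (MᵀM)_{2,1} = Σᵢ u = (0)·(1) + (5)·(1) + (7)·(1) + (9)·(1) + (10)·(1) = 31.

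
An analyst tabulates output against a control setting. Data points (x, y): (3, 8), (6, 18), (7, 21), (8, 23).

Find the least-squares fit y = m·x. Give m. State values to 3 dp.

Entries of AᵀA: Σx·x = 158.
Moment sums: Σx·y = 463.
Normal equations: [[158]]·[m]ᵀ = [463]ᵀ.
Hence m = 463 / 158 ≈ 2.93038.

m = 2.930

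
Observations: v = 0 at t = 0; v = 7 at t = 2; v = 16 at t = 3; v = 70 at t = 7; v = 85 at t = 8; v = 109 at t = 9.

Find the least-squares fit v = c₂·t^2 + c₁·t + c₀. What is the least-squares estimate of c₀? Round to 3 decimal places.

The normal equations are: 13155·c₂ + 1619·c₁ + 207·c₀ = 17871;  1619·c₂ + 207·c₁ + 29·c₀ = 2213;  207·c₂ + 29·c₁ + 6·c₀ = 287.
(Σt^2·t^2 = 13155, Σt^2·t = 1619, Σt^2 = 207, Σt·t = 207, Σt = 29, Σ1 = 6, Σt^2·v = 17871, Σt·v = 2213, Σv = 287.)
Solving the 3×3 system (Gaussian elimination) gives c₂ = 65551/58080, c₁ = 37013/19360, c₀ = -10019/29040.

c₀ = -0.345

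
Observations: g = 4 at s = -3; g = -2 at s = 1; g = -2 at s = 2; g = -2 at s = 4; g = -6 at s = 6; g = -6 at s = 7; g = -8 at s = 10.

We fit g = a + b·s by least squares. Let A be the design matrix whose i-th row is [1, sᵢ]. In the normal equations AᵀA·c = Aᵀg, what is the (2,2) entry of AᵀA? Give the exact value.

Row 2 ↔ basis s, column 2 ↔ basis s, so (AᵀA)_{2,2} = Σᵢ (s)·(s) = (-3)·(-3) + (1)·(1) + (2)·(2) + (4)·(4) + (6)·(6) + (7)·(7) + (10)·(10) = 215.

215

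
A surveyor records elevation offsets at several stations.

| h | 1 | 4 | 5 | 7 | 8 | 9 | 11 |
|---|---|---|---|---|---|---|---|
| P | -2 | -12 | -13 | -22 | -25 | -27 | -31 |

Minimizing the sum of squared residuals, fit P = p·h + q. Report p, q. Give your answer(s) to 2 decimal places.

The normal system MᵀM·[p, q]ᵀ = MᵀP is [[357, 45]; [45, 7]]·[p, q]ᵀ = [-1053, -132]ᵀ.
Δ = 357·7 − 45² = 474.
p = ((-1053)·7 − 45·(-132))/474 = -477/158; q = (357·(-132) − 45·(-1053))/474 = 87/158.

p = -3.02, q = 0.55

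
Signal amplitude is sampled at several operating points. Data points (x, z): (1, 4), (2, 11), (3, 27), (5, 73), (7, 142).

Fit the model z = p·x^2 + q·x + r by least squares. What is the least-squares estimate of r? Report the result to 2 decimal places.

Setting ∂/∂p … = 0 gives: 3124·p + 504·q + 88·r = 9074;  504·p + 88·q + 18·r = 1466;  88·p + 18·q + 5·r = 257.
Solving the 3×3 system (Gaussian elimination) gives p = 2713/938, q = -13/469, r = 279/469.

r = 0.59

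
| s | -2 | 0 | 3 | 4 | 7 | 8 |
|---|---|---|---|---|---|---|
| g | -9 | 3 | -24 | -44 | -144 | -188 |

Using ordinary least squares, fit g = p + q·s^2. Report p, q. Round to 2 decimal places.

p = 3.11, q = -2.99

Sums needed: Σ1 = 6, Σs^2 = 142, Σs^2·s^2 = 6850.
Moment sums: Σg = -406, Σs^2·g = -20044.
Eliminating q: 6850·(row 1) − 142·(row 2) gives 20936·p = 6850·(-406) − 142·(-20044) = 65148, so p = 16287/5234.
Then q = ((-20044) − 142·(16287/5234))/6850 = -15653/5234.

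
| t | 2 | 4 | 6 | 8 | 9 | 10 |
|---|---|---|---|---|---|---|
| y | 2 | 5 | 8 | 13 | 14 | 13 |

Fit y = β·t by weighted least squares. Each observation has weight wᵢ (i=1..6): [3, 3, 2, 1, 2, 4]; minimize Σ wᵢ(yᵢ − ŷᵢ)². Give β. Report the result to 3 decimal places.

Normal-equation sums: Σwᵢ·t·t = 758.
And Σwᵢ·t·y = 1044.
XᵀWX·[β]ᵀ = XᵀWy becomes [[758]]·[β]ᵀ = [1044]ᵀ.
Hence β = 1044 / 758 ≈ 1.37731.

β = 1.377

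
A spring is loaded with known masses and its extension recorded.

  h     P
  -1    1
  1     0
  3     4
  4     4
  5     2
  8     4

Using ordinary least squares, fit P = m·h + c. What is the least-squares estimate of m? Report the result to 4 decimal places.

Entries of XᵀX: Σh·h = 116, Σh = 20, Σ1 = 6.
Moment sums: Σh·P = 69, ΣP = 15.
Δ = 116·6 − 20² = 296.
m = (69·6 − 20·15)/296 = 57/148; c = (116·15 − 20·69)/296 = 45/37.

m = 0.3851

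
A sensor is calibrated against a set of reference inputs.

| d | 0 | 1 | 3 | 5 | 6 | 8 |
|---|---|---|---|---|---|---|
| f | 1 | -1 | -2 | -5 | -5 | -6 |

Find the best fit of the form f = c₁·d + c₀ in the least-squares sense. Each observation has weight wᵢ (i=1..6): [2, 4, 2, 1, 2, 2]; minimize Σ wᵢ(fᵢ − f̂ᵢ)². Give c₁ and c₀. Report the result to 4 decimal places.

Setting ∂/∂c₁ … = 0 gives: 247·c₁ + 43·c₀ = -197;  43·c₁ + 13·c₀ = -33.
(Σwᵢ·d·d = 247, Σwᵢ·d = 43, Σwᵢ·1 = 13, Σwᵢ·d·f = -197, Σwᵢ·f = -33.)
Eliminating c₀: 13·(row 1) − 43·(row 2) gives 1362·c₁ = 13·(-197) − 43·(-33) = -1142, so c₁ = -571/681.
Then c₀ = ((-33) − 43·(-571/681))/13 = 160/681.

c₁ = -0.8385, c₀ = 0.2349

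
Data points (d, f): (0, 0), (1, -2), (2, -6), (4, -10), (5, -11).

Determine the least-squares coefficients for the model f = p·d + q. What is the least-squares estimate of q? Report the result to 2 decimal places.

The normal equations are: 46·p + 12·q = -109;  12·p + 5·q = -29.
Δ = 46·5 − 12² = 86.
p = ((-109)·5 − 12·(-29))/86 = -197/86; q = (46·(-29) − 12·(-109))/86 = -13/43.

q = -0.30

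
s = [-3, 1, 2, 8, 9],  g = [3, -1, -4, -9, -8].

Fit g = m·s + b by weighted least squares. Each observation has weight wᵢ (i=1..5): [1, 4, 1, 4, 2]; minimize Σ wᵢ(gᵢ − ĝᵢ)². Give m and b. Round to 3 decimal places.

Forming MᵀWM = [[435, 53]; [53, 12]] and MᵀWg = [-453, -57]ᵀ gives MᵀWM·[m, b]ᵀ = MᵀWg.
Δ = 435·12 − 53² = 2411.
m = ((-453)·12 − 53·(-57))/2411 = -2415/2411; b = (435·(-57) − 53·(-453))/2411 = -786/2411.

m = -1.002, b = -0.326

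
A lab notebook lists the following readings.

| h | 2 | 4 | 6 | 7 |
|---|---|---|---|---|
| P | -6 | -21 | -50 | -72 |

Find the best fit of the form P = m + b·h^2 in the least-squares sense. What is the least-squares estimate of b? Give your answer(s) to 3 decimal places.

Normal-equation sums: Σ1 = 4, Σh^2 = 105, Σh^2·h^2 = 3969.
Right-hand side: ΣP = -149, Σh^2·P = -5688.
So AᵀA·[m, b]ᵀ = AᵀP: [[4, 105]; [105, 3969]]·[m, b]ᵀ = [-149, -5688]ᵀ.
det = 4·3969 − 105² = 4851.
m = ((-149)·3969 − 105·(-5688))/4851 = 93/77; b = (4·(-5688) − 105·(-149))/4851 = -2369/1617.

b = -1.465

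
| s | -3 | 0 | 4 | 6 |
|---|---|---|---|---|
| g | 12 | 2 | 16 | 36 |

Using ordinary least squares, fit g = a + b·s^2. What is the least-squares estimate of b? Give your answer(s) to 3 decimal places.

Entries of XᵀX: Σ1 = 4, Σs^2 = 61, Σs^2·s^2 = 1633.
Moment sums: Σg = 66, Σs^2·g = 1660.
XᵀX·[a, b]ᵀ = Xᵀg becomes [[4, 61]; [61, 1633]]·[a, b]ᵀ = [66, 1660]ᵀ.
Δ = 4·1633 − 61² = 2811.
a = (66·1633 − 61·1660)/2811 = 6518/2811; b = (4·1660 − 61·66)/2811 = 2614/2811.

b = 0.930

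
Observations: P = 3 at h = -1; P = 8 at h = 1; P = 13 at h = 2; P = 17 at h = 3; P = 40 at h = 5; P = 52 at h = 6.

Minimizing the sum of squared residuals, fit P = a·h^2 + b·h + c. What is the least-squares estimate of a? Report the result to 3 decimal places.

From the data, Σh^2·h^2 = 2020, Σh^2·h = 376, Σh^2 = 76, Σh·h = 76, Σh = 16, Σ1 = 6.
For AᵀP: Σh^2·P = 3088, Σh·P = 594, ΣP = 133.
AᵀA·[a, b, c]ᵀ = AᵀP becomes [[2020, 376, 76]; [376, 76, 16]; [76, 16, 6]]·[a, b, c]ᵀ = [3088, 594, 133]ᵀ.
Row-reducing yields a = 397/390, b = 283/150, c = 2757/650.

a = 1.018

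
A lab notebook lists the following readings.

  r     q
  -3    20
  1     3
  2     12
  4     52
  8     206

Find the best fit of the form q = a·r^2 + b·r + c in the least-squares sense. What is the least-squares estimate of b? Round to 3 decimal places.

b = 1.544

Entries of MᵀM: Σr^2·r^2 = 4450, Σr^2·r = 558, Σr^2 = 94, Σr·r = 94, Σr = 12, Σ1 = 5.
Moment sums: Σr^2·q = 14247, Σr·q = 1823, Σq = 293.
MᵀM·[a, b, c]ᵀ = Mᵀq becomes [[4450, 558, 94]; [558, 94, 12]; [94, 12, 5]]·[a, b, c]ᵀ = [14247, 1823, 293]ᵀ.
Solving the 3×3 system (Gaussian elimination) gives a = 246919/80536, b = 124361/80536, c = -110567/40268.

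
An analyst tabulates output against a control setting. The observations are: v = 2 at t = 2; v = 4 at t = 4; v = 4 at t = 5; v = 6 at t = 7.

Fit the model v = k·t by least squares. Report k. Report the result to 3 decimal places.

Setting ∂/∂k … = 0 gives: 94·k = 82.
k = 82/94 = 0.87234.

k = 0.872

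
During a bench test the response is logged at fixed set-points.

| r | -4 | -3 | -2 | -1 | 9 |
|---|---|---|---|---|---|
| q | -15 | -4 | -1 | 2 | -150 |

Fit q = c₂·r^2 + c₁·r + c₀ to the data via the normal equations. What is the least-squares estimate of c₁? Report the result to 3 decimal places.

c₁ = -2.508

With design matrix M, MᵀM = [[6915, 629, 111]; [629, 111, -1]; [111, -1, 5]] and Mᵀq = [-12428, -1278, -168]ᵀ.
Inverting the 3×3 Gram matrix, [c₂, c₁, c₀]ᵀ = [-137086/86359, -216589/86359, 14047/12337]ᵀ.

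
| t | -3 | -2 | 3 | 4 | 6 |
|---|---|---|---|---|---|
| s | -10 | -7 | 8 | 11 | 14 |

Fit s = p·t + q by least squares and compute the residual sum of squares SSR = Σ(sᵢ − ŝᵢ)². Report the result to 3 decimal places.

SSR = 4.353

XᵀX·[p, q]ᵀ = Xᵀs reads: 74·p + 8·q = 196;  8·p + 5·q = 16.
(Σt·t = 74, Σt = 8, Σ1 = 5, Σt·s = 196, Σs = 16.)
det = 74·5 − 8² = 306.
p = (196·5 − 8·16)/306 = 142/51; q = (74·16 − 8·196)/306 = -64/51.
Residuals: -20/51, -3/17, 46/51, 19/17, -74/51; SSR = 74/17.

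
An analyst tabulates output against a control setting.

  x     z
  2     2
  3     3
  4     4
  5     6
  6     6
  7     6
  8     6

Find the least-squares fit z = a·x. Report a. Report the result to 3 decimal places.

a = 0.911

From the data, Σx·x = 203.
Moment sums: Σx·z = 185.
MᵀM·[a]ᵀ = Mᵀz becomes [[203]]·[a]ᵀ = [185]ᵀ.
Hence a = 185 / 203 ≈ 0.91133.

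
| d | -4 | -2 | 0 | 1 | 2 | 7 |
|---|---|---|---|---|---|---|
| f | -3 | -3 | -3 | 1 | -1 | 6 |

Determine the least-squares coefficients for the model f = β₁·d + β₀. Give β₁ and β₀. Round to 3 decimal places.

Sums needed: Σd·d = 74, Σd = 4, Σ1 = 6.
Moment sums: Σd·f = 59, Σf = -3.
Normal equations: [[74, 4]; [4, 6]]·[β₁, β₀]ᵀ = [59, -3]ᵀ.
Eliminating β₀: 6·(row 1) − 4·(row 2) gives 428·β₁ = 6·59 − 4·(-3) = 366, so β₁ = 183/214.
Then β₀ = ((-3) − 4·(183/214))/6 = -229/214.

β₁ = 0.855, β₀ = -1.070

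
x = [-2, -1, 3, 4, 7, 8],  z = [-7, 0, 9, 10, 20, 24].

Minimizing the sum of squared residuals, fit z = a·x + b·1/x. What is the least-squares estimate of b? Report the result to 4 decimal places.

b = -2.0461

From the data, Σx·x = 143, Σx·1/x = 6, Σ1/x·1/x = 41197/28224.
Moment sums: Σx·z = 413, Σ1/x·z = 104/7.
Δ = 143·(41197/28224) − 6² = 4875107/28224.
a = (413·(41197/28224) − 6·(104/7))/(4875107/28224) = 14498393/4875107; b = (143·(104/7) − 6·413)/(4875107/28224) = -9975168/4875107.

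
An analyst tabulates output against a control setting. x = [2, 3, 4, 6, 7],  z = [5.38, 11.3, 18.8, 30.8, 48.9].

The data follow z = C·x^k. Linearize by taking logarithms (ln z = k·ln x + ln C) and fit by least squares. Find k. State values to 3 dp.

With ln zᵢ as the transformed response and ln xᵢ as the regressor:
Over the data: Σln x = 6.9157, Σ(ln x)² = 10.6062, Σln z = 14.3586, Σln x·ln z = 21.6079.
Normal system: [[10.6062, 6.9157]; [6.9157, 5]]·[k, ln C]ᵀ = [21.6079, 14.3586]ᵀ.
Slope k = (n·Σln x·ln z − Σln x·Σln z)/(n·Σ(ln x)² − (Σln x)²) = (5·21.6079 − 6.9157·14.3586)/5.2037 = 1.67941; ln C = (Σln z − k·Σln x)/n = 0.54886.

k = 1.679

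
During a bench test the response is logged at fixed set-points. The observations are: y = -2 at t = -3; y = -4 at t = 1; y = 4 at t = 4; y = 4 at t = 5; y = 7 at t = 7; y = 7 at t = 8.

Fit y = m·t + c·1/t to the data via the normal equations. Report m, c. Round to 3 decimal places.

m = 1.046, c = -4.747

Normal-equation sums: Σt·t = 164, Σt·1/t = 6, Σ1/t·1/t = 881749/705600.
Moment sums: Σt·y = 143, Σ1/t·y = 41/120.
MᵀM·[m, c]ᵀ = Mᵀy becomes [[164, 6]; [6, 881749/705600]]·[m, c]ᵀ = [143, 41/120]ᵀ.
det = 164·(881749/705600) − 6² = 29801309/176400.
m = (143·(881749/705600) − 6·(41/120))/(29801309/176400) = 124643627/119205236; c = (164·(41/120) − 6·143)/(29801309/176400) = -141466920/29801309.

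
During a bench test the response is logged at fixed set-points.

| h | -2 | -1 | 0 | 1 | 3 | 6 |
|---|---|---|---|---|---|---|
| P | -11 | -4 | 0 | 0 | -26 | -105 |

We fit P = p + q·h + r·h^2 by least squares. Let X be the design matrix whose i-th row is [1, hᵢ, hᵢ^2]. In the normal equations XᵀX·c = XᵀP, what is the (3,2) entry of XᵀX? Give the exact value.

Row 3 ↔ basis h^2, column 2 ↔ basis h, so (XᵀX)_{3,2} = Σᵢ (h^2)·(h) = (4)·(-2) + (1)·(-1) + (0)·(0) + (1)·(1) + (9)·(3) + (36)·(6) = 235.

235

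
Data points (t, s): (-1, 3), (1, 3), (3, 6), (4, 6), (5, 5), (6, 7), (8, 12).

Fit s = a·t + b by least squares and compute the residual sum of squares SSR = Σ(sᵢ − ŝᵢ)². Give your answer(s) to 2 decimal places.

Forming MᵀM = [[152, 26]; [26, 7]] and Mᵀs = [205, 42]ᵀ gives MᵀM·[a, b]ᵀ = Mᵀs.
Eliminating b: 7·(row 1) − 26·(row 2) gives 388·a = 7·205 − 26·42 = 343, so a = 343/388.
Then b = (42 − 26·(343/388))/7 = 527/194.
Residuals: 453/388, -233/388, 245/388, -49/194, -829/388, -99/97, 429/194; SSR = 4921/388.

SSR = 12.68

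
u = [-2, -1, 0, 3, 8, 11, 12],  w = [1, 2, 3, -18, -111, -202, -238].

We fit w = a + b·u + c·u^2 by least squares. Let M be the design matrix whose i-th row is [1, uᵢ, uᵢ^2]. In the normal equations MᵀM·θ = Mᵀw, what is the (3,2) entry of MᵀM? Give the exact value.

Row 3 ↔ basis u^2, column 2 ↔ basis u, so (MᵀM)_{3,2} = Σᵢ (u^2)·(u) = (4)·(-2) + (1)·(-1) + (0)·(0) + (9)·(3) + (64)·(8) + (121)·(11) + (144)·(12) = 3589.

3589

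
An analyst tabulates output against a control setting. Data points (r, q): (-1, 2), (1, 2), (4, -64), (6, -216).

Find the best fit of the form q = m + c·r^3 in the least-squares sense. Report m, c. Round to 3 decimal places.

Compute the Gram sums: Σ1 = 4, Σr^3 = 280, Σr^3·r^3 = 50754.
And Σq = -276, Σr^3·q = -50752.
Eliminating c: 50754·(row 1) − 280·(row 2) gives 124616·m = 50754·(-276) − 280·(-50752) = 202456, so m = 25307/15577.
Then c = ((-50752) − 280·(25307/15577))/50754 = -15716/15577.

m = 1.625, c = -1.009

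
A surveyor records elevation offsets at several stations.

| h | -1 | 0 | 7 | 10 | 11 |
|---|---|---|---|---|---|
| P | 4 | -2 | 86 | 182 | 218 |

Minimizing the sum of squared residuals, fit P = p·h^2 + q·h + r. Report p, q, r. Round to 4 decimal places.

p = 1.9103, q = -1.0379, r = -0.3357

Compute the Gram sums: Σh^2·h^2 = 27043, Σh^2·h = 2673, Σh^2 = 271, Σh·h = 271, Σh = 27, Σ1 = 5.
And Σh^2·P = 48796, Σh·P = 4816, ΣP = 488.
MᵀM·[p, q, r]ᵀ = MᵀP becomes [[27043, 2673, 271]; [2673, 271, 27]; [271, 27, 5]]·[p, q, r]ᵀ = [48796, 4816, 488]ᵀ.
Solving the 3×3 system (Gaussian elimination) gives p = 199842/104611, q = -108572/104611, r = -35114/104611.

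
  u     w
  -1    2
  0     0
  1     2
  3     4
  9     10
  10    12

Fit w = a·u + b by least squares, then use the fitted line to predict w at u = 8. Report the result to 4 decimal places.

Forming AᵀA = [[192, 22]; [22, 6]] and Aᵀw = [222, 30]ᵀ gives AᵀA·[a, b]ᵀ = Aᵀw.
det = 192·6 − 22² = 668.
a = (222·6 − 22·30)/668 = 168/167; b = (192·30 − 22·222)/668 = 219/167.
At u = 8: ŵ = (168/167)·(8) + (219/167)·(1) = 1563/167.

ŵ = 9.3593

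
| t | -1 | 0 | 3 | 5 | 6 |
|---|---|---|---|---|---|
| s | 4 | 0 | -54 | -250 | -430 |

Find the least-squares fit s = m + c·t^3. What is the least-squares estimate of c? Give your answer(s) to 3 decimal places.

c = -1.996

Sums needed: Σ1 = 5, Σt^3 = 367, Σt^3·t^3 = 63011.
Moment sums: Σs = -730, Σt^3·s = -125592.
MᵀM·[m, c]ᵀ = Mᵀs becomes [[5, 367]; [367, 63011]]·[m, c]ᵀ = [-730, -125592]ᵀ.
Eliminating c: 63011·(row 1) − 367·(row 2) gives 180366·m = 63011·(-730) − 367·(-125592) = 94234, so m = 47117/90183.
Then c = ((-125592) − 367·(47117/90183))/63011 = -180025/90183.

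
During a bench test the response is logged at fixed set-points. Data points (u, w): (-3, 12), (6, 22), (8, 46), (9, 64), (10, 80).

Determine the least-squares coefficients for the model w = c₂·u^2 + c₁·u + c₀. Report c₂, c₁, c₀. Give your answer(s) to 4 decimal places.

c₂ = 1.0439, c₁ = -2.0392, c₀ = -3.5126

Normal-equation sums: Σu^2·u^2 = 22034, Σu^2·u = 2430, Σu^2 = 290, Σu·u = 290, Σu = 30, Σ1 = 5.
Right-hand side: Σu^2·w = 17028, Σu·w = 1840, Σw = 224.
Normal equations: [[22034, 2430, 290]; [2430, 290, 30]; [290, 30, 5]]·[c₂, c₁, c₀]ᵀ = [17028, 1840, 224]ᵀ.
Inverting the 3×3 Gram matrix, [c₂, c₁, c₀]ᵀ = [2543/2436, -8279/4060, -1528/435]ᵀ.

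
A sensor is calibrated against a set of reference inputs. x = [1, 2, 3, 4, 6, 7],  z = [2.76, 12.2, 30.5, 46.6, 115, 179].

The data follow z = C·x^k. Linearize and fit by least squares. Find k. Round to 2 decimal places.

k = 2.10

Taking logs, ln z = k·ln x + ln C, so regress ln z on ln x.
Σln x = 6.9157, Σ(ln x)² = 10.6062, Σln z = 20.7083, Σln x·ln z = 29.4102.
Equations: 10.6062·k + 6.9157·ln C = 29.4102;  6.9157·k + 6·ln C = 20.7083.
Δ = 10.6062·6 − (6.9157)² = 15.8099; k = (29.4102·6 − 6.9157·20.7083)/15.8099 = 2.10300, ln C = (10.6062·20.7083 − 6.9157·29.4102)/15.8099 = 1.02743.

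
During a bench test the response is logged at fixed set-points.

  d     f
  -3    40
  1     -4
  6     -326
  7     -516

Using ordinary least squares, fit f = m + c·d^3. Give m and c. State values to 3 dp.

Compute the Gram sums: Σ1 = 4, Σd^3 = 533, Σd^3·d^3 = 165035.
Right-hand side: Σf = -806, Σd^3·f = -248488.
Eliminating c: 165035·(row 1) − 533·(row 2) gives 376051·m = 165035·(-806) − 533·(-248488) = -574106, so m = -44162/28927.
Then c = ((-248488) − 533·(-44162/28927))/165035 = -564354/376051.

m = -1.527, c = -1.501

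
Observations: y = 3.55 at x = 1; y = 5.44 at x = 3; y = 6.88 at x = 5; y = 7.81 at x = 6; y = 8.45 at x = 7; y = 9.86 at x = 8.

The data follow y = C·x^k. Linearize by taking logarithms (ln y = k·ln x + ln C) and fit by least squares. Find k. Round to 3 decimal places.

k = 0.468

With ln yᵢ as the transformed response and ln xᵢ as the regressor:
AᵀA = [[15.1183, 8.5252]; [8.5252, 6]], rhs = [17.5593, 11.3674]ᵀ  (here Σln x = 8.5252, Σ(ln x)² = 15.1183, Σln y = 11.3674, Σln x·ln y = 17.5593).
Slope k = (n·Σln x·ln y − Σln x·Σln y)/(n·Σ(ln x)² − (Σln x)²) = (6·17.5593 − 8.5252·11.3674)/18.0313 = 0.46844; ln C = (Σln y − k·Σln x)/n = 1.22898.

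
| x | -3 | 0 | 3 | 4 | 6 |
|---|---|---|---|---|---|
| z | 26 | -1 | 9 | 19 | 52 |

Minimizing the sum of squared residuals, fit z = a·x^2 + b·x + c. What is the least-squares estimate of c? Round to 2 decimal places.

The normal equations are: 1714·a + 280·b + 70·c = 2491;  280·a + 70·b + 10·c = 337;  70·a + 10·b + 5·c = 105.
Row-reducing yields a = 1109/570, b = -8287/2850, c = -201/475.

c = -0.42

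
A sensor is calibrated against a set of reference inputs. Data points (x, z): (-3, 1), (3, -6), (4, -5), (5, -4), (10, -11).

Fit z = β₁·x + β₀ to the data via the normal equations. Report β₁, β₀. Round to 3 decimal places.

Entries of AᵀA: Σx·x = 159, Σx = 19, Σ1 = 5.
For Aᵀz: Σx·z = -171, Σz = -25.
Normal equations: [[159, 19]; [19, 5]]·[β₁, β₀]ᵀ = [-171, -25]ᵀ.
det = 159·5 − 19² = 434.
β₁ = ((-171)·5 − 19·(-25))/434 = -190/217; β₀ = (159·(-25) − 19·(-171))/434 = -363/217.

β₁ = -0.876, β₀ = -1.673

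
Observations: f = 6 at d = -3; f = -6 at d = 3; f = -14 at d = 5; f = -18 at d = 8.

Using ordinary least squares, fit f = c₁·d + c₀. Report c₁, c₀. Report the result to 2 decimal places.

c₁ = -2.25, c₀ = -0.67

Normal-equation sums: Σd·d = 107, Σd = 13, Σ1 = 4.
Moment sums: Σd·f = -250, Σf = -32.
det = 107·4 − 13² = 259.
c₁ = ((-250)·4 − 13·(-32))/259 = -584/259; c₀ = (107·(-32) − 13·(-250))/259 = -174/259.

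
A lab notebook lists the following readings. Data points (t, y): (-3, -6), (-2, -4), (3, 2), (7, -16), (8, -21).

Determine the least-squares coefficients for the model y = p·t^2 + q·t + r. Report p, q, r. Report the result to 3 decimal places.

p = -0.539, q = 1.348, r = 2.052

The normal equations are: 6675·p + 847·q + 135·r = -2180;  847·p + 135·q + 13·r = -248;  135·p + 13·q + 5·r = -45.
Row-reducing yields p = -16341/30310, q = 8171/6062, r = 31097/15155.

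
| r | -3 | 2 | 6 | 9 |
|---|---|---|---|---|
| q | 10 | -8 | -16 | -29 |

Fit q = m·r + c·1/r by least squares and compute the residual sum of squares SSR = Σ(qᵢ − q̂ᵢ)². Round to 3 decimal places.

Setting ∂/∂m … = 0 gives: 130·m + 4·c = -403;  4·m + (65/162)·c = -119/9.
det = 130·(65/162) − 4² = 2929/81.
m = ((-403)·(65/162) − 4·(-119/9))/(2929/81) = -17627/5858; c = (130·(-119/9) − 4·(-403))/(2929/81) = -8658/2929.
Residuals: -73/5858, -1476/2929, 7460/2929, -9315/5858; SSR = 54301/5858.

SSR = 9.270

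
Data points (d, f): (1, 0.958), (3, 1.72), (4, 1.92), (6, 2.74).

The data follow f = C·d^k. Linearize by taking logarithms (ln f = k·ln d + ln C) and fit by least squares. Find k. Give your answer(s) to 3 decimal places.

Taking logs, ln f = k·ln d + ln C, so regress ln f on ln d.
XᵀX = [[6.3392, 4.2767]; [4.2767, 4]], rhs = [3.3061, 2.1597]ᵀ  (here Σln d = 4.2767, Σ(ln d)² = 6.3392, Σln f = 2.1597, Σln d·ln f = 3.3061).
Solving (det = 7.0668): k = 0.56436, ln C = -0.06347.

k = 0.564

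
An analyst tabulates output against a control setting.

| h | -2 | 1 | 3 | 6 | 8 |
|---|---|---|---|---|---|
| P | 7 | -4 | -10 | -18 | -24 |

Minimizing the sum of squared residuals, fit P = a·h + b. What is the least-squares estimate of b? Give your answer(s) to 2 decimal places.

b = -0.06

From the data, Σh·h = 114, Σh = 16, Σ1 = 5.
And Σh·P = -348, ΣP = -49.
Normal equations: [[114, 16]; [16, 5]]·[a, b]ᵀ = [-348, -49]ᵀ.
Determinant 114·5 − 16² = 314.
a = ((-348)·5 − 16·(-49))/314 = -478/157; b = (114·(-49) − 16·(-348))/314 = -9/157.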